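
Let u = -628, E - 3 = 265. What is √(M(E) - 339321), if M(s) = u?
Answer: I*√339949 ≈ 583.05*I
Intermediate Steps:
E = 268 (E = 3 + 265 = 268)
M(s) = -628
√(M(E) - 339321) = √(-628 - 339321) = √(-339949) = I*√339949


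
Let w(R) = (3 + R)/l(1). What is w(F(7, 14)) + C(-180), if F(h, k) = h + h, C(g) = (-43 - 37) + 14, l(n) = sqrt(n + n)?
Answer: -66 + 17*sqrt(2)/2 ≈ -53.979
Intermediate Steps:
l(n) = sqrt(2)*sqrt(n) (l(n) = sqrt(2*n) = sqrt(2)*sqrt(n))
C(g) = -66 (C(g) = -80 + 14 = -66)
F(h, k) = 2*h
w(R) = sqrt(2)*(3 + R)/2 (w(R) = (3 + R)/((sqrt(2)*sqrt(1))) = (3 + R)/((sqrt(2)*1)) = (3 + R)/(sqrt(2)) = (3 + R)*(sqrt(2)/2) = sqrt(2)*(3 + R)/2)
w(F(7, 14)) + C(-180) = sqrt(2)*(3 + 2*7)/2 - 66 = sqrt(2)*(3 + 14)/2 - 66 = (1/2)*sqrt(2)*17 - 66 = 17*sqrt(2)/2 - 66 = -66 + 17*sqrt(2)/2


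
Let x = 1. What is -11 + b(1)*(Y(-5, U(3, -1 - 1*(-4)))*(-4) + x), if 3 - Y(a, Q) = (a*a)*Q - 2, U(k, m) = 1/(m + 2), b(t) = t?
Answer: -10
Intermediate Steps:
U(k, m) = 1/(2 + m)
Y(a, Q) = 5 - Q*a² (Y(a, Q) = 3 - ((a*a)*Q - 2) = 3 - (a²*Q - 2) = 3 - (Q*a² - 2) = 3 - (-2 + Q*a²) = 3 + (2 - Q*a²) = 5 - Q*a²)
-11 + b(1)*(Y(-5, U(3, -1 - 1*(-4)))*(-4) + x) = -11 + 1*((5 - 1*(-5)²/(2 + (-1 - 1*(-4))))*(-4) + 1) = -11 + 1*((5 - 1*25/(2 + (-1 + 4)))*(-4) + 1) = -11 + 1*((5 - 1*25/(2 + 3))*(-4) + 1) = -11 + 1*((5 - 1*25/5)*(-4) + 1) = -11 + 1*((5 - 1*⅕*25)*(-4) + 1) = -11 + 1*((5 - 5)*(-4) + 1) = -11 + 1*(0*(-4) + 1) = -11 + 1*(0 + 1) = -11 + 1*1 = -11 + 1 = -10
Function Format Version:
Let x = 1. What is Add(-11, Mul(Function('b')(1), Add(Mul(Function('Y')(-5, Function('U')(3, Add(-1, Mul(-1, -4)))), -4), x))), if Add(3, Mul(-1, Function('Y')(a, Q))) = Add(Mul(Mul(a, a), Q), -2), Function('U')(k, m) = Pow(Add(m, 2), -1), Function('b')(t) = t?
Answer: -10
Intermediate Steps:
Function('U')(k, m) = Pow(Add(2, m), -1)
Function('Y')(a, Q) = Add(5, Mul(-1, Q, Pow(a, 2))) (Function('Y')(a, Q) = Add(3, Mul(-1, Add(Mul(Mul(a, a), Q), -2))) = Add(3, Mul(-1, Add(Mul(Pow(a, 2), Q), -2))) = Add(3, Mul(-1, Add(Mul(Q, Pow(a, 2)), -2))) = Add(3, Mul(-1, Add(-2, Mul(Q, Pow(a, 2))))) = Add(3, Add(2, Mul(-1, Q, Pow(a, 2)))) = Add(5, Mul(-1, Q, Pow(a, 2))))
Add(-11, Mul(Function('b')(1), Add(Mul(Function('Y')(-5, Function('U')(3, Add(-1, Mul(-1, -4)))), -4), x))) = Add(-11, Mul(1, Add(Mul(Add(5, Mul(-1, Pow(Add(2, Add(-1, Mul(-1, -4))), -1), Pow(-5, 2))), -4), 1))) = Add(-11, Mul(1, Add(Mul(Add(5, Mul(-1, Pow(Add(2, Add(-1, 4)), -1), 25)), -4), 1))) = Add(-11, Mul(1, Add(Mul(Add(5, Mul(-1, Pow(Add(2, 3), -1), 25)), -4), 1))) = Add(-11, Mul(1, Add(Mul(Add(5, Mul(-1, Pow(5, -1), 25)), -4), 1))) = Add(-11, Mul(1, Add(Mul(Add(5, Mul(-1, Rational(1, 5), 25)), -4), 1))) = Add(-11, Mul(1, Add(Mul(Add(5, -5), -4), 1))) = Add(-11, Mul(1, Add(Mul(0, -4), 1))) = Add(-11, Mul(1, Add(0, 1))) = Add(-11, Mul(1, 1)) = Add(-11, 1) = -10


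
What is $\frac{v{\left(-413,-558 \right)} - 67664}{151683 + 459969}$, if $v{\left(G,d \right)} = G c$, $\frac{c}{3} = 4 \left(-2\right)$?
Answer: $- \frac{14438}{152913} \approx -0.09442$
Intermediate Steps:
$c = -24$ ($c = 3 \cdot 4 \left(-2\right) = 3 \left(-8\right) = -24$)
$v{\left(G,d \right)} = - 24 G$ ($v{\left(G,d \right)} = G \left(-24\right) = - 24 G$)
$\frac{v{\left(-413,-558 \right)} - 67664}{151683 + 459969} = \frac{\left(-24\right) \left(-413\right) - 67664}{151683 + 459969} = \frac{9912 - 67664}{611652} = \left(-57752\right) \frac{1}{611652} = - \frac{14438}{152913}$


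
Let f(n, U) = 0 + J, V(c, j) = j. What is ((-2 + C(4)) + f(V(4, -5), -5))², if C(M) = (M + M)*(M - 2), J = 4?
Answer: 324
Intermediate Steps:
f(n, U) = 4 (f(n, U) = 0 + 4 = 4)
C(M) = 2*M*(-2 + M) (C(M) = (2*M)*(-2 + M) = 2*M*(-2 + M))
((-2 + C(4)) + f(V(4, -5), -5))² = ((-2 + 2*4*(-2 + 4)) + 4)² = ((-2 + 2*4*2) + 4)² = ((-2 + 16) + 4)² = (14 + 4)² = 18² = 324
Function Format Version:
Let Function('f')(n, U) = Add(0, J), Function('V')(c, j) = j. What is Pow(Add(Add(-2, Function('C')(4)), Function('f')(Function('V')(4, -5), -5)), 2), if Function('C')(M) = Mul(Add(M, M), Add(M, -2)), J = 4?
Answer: 324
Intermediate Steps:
Function('f')(n, U) = 4 (Function('f')(n, U) = Add(0, 4) = 4)
Function('C')(M) = Mul(2, M, Add(-2, M)) (Function('C')(M) = Mul(Mul(2, M), Add(-2, M)) = Mul(2, M, Add(-2, M)))
Pow(Add(Add(-2, Function('C')(4)), Function('f')(Function('V')(4, -5), -5)), 2) = Pow(Add(Add(-2, Mul(2, 4, Add(-2, 4))), 4), 2) = Pow(Add(Add(-2, Mul(2, 4, 2)), 4), 2) = Pow(Add(Add(-2, 16), 4), 2) = Pow(Add(14, 4), 2) = Pow(18, 2) = 324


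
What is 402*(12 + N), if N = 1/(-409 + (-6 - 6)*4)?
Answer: 2204166/457 ≈ 4823.1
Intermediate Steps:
N = -1/457 (N = 1/(-409 - 12*4) = 1/(-409 - 48) = 1/(-457) = -1/457 ≈ -0.0021882)
402*(12 + N) = 402*(12 - 1/457) = 402*(5483/457) = 2204166/457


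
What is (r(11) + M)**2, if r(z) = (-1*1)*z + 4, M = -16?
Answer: 529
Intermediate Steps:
r(z) = 4 - z (r(z) = -z + 4 = 4 - z)
(r(11) + M)**2 = ((4 - 1*11) - 16)**2 = ((4 - 11) - 16)**2 = (-7 - 16)**2 = (-23)**2 = 529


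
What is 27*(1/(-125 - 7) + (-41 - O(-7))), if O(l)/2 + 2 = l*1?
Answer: -27333/44 ≈ -621.20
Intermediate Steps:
O(l) = -4 + 2*l (O(l) = -4 + 2*(l*1) = -4 + 2*l)
27*(1/(-125 - 7) + (-41 - O(-7))) = 27*(1/(-125 - 7) + (-41 - (-4 + 2*(-7)))) = 27*(1/(-132) + (-41 - (-4 - 14))) = 27*(-1/132 + (-41 - 1*(-18))) = 27*(-1/132 + (-41 + 18)) = 27*(-1/132 - 23) = 27*(-3037/132) = -27333/44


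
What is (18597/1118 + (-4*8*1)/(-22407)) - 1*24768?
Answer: -620047073213/25051026 ≈ -24751.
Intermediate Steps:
(18597/1118 + (-4*8*1)/(-22407)) - 1*24768 = (18597*(1/1118) - 32*1*(-1/22407)) - 24768 = (18597/1118 - 32*(-1/22407)) - 24768 = (18597/1118 + 32/22407) - 24768 = 416738755/25051026 - 24768 = -620047073213/25051026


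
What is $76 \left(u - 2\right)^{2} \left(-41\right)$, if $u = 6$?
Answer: $-49856$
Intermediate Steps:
$76 \left(u - 2\right)^{2} \left(-41\right) = 76 \left(6 - 2\right)^{2} \left(-41\right) = 76 \cdot 4^{2} \left(-41\right) = 76 \cdot 16 \left(-41\right) = 1216 \left(-41\right) = -49856$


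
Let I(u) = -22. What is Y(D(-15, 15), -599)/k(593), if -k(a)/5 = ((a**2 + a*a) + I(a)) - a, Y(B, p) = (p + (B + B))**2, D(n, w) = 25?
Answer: -301401/3513415 ≈ -0.085786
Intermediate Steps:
Y(B, p) = (p + 2*B)**2
k(a) = 110 - 10*a**2 + 5*a (k(a) = -5*(((a**2 + a*a) - 22) - a) = -5*(((a**2 + a**2) - 22) - a) = -5*((2*a**2 - 22) - a) = -5*((-22 + 2*a**2) - a) = -5*(-22 - a + 2*a**2) = 110 - 10*a**2 + 5*a)
Y(D(-15, 15), -599)/k(593) = (-599 + 2*25)**2/(110 - 10*593**2 + 5*593) = (-599 + 50)**2/(110 - 10*351649 + 2965) = (-549)**2/(110 - 3516490 + 2965) = 301401/(-3513415) = 301401*(-1/3513415) = -301401/3513415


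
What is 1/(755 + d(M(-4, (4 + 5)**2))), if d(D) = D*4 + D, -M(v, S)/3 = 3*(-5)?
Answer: 1/980 ≈ 0.0010204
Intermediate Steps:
M(v, S) = 45 (M(v, S) = -9*(-5) = -3*(-15) = 45)
d(D) = 5*D (d(D) = 4*D + D = 5*D)
1/(755 + d(M(-4, (4 + 5)**2))) = 1/(755 + 5*45) = 1/(755 + 225) = 1/980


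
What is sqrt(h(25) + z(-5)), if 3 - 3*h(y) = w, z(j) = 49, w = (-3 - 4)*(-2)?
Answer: 2*sqrt(102)/3 ≈ 6.7330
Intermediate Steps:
w = 14 (w = -7*(-2) = 14)
h(y) = -11/3 (h(y) = 1 - 1/3*14 = 1 - 14/3 = -11/3)
sqrt(h(25) + z(-5)) = sqrt(-11/3 + 49) = sqrt(136/3) = 2*sqrt(102)/3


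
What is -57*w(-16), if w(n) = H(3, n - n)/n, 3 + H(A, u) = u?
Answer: -171/16 ≈ -10.688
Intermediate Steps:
H(A, u) = -3 + u
w(n) = -3/n (w(n) = (-3 + (n - n))/n = (-3 + 0)/n = -3/n)
-57*w(-16) = -(-171)/(-16) = -(-171)*(-1)/16 = -57*3/16 = -171/16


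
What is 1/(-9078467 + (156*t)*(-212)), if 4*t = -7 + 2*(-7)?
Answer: -1/8904839 ≈ -1.1230e-7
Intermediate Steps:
t = -21/4 (t = (-7 + 2*(-7))/4 = (-7 - 14)/4 = (¼)*(-21) = -21/4 ≈ -5.2500)
1/(-9078467 + (156*t)*(-212)) = 1/(-9078467 + (156*(-21/4))*(-212)) = 1/(-9078467 - 819*(-212)) = 1/(-9078467 + 173628) = 1/(-8904839) = -1/8904839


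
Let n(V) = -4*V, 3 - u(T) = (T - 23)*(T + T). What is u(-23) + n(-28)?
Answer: -2001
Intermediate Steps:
u(T) = 3 - 2*T*(-23 + T) (u(T) = 3 - (T - 23)*(T + T) = 3 - (-23 + T)*2*T = 3 - 2*T*(-23 + T))
u(-23) + n(-28) = (3 - 2*(-23)² + 46*(-23)) - 4*(-28) = (3 - 2*529 - 1058) + 112 = (3 - 1058 - 1058) + 112 = -2113 + 112 = -2001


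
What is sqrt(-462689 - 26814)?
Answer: I*sqrt(489503) ≈ 699.64*I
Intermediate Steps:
sqrt(-462689 - 26814) = sqrt(-489503) = I*sqrt(489503)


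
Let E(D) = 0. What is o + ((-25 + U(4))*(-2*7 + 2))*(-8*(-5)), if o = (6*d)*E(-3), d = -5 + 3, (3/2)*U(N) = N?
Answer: 10720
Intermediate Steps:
U(N) = 2*N/3
d = -2
o = 0 (o = (6*(-2))*0 = -12*0 = 0)
o + ((-25 + U(4))*(-2*7 + 2))*(-8*(-5)) = 0 + ((-25 + (2/3)*4)*(-2*7 + 2))*(-8*(-5)) = 0 + ((-25 + 8/3)*(-14 + 2))*40 = 0 - 67/3*(-12)*40 = 0 + 268*40 = 0 + 10720 = 10720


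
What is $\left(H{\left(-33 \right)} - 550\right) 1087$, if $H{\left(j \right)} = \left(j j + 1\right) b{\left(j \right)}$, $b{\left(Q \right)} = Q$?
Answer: $-39697240$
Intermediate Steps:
$H{\left(j \right)} = j \left(1 + j^{2}\right)$ ($H{\left(j \right)} = \left(j j + 1\right) j = \left(j^{2} + 1\right) j = \left(1 + j^{2}\right) j = j \left(1 + j^{2}\right)$)
$\left(H{\left(-33 \right)} - 550\right) 1087 = \left(\left(-33 + \left(-33\right)^{3}\right) - 550\right) 1087 = \left(\left(-33 - 35937\right) - 550\right) 1087 = \left(-35970 - 550\right) 1087 = \left(-36520\right) 1087 = -39697240$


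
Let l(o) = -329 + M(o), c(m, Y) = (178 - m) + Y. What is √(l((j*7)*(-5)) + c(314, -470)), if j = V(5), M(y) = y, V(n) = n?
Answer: I*√1110 ≈ 33.317*I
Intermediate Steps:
j = 5
c(m, Y) = 178 + Y - m
l(o) = -329 + o
√(l((j*7)*(-5)) + c(314, -470)) = √((-329 + (5*7)*(-5)) + (178 - 470 - 1*314)) = √((-329 + 35*(-5)) + (178 - 470 - 314)) = √((-329 - 175) - 606) = √(-504 - 606) = √(-1110) = I*√1110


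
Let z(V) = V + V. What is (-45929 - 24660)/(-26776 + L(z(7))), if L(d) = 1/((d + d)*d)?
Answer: 27670888/10496191 ≈ 2.6363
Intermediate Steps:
z(V) = 2*V
L(d) = 1/(2*d²) (L(d) = 1/(((2*d))*d) = (1/(2*d))/d = 1/(2*d²))
(-45929 - 24660)/(-26776 + L(z(7))) = (-45929 - 24660)/(-26776 + 1/(2*(2*7)²)) = -70589/(-26776 + (½)/14²) = -70589/(-26776 + (½)*(1/196)) = -70589/(-26776 + 1/392) = -70589/(-10496191/392) = -70589*(-392/10496191) = 27670888/10496191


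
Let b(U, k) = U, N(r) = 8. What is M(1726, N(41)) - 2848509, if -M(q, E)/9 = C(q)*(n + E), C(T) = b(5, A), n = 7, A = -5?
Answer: -2849184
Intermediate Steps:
C(T) = 5
M(q, E) = -315 - 45*E (M(q, E) = -45*(7 + E) = -9*(35 + 5*E) = -315 - 45*E)
M(1726, N(41)) - 2848509 = (-315 - 45*8) - 2848509 = (-315 - 360) - 2848509 = -675 - 2848509 = -2849184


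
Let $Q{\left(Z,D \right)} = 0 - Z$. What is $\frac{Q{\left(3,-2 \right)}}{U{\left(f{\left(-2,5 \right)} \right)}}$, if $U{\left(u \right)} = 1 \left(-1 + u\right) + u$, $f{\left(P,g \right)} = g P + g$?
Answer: $\frac{3}{11} \approx 0.27273$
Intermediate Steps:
$f{\left(P,g \right)} = g + P g$ ($f{\left(P,g \right)} = P g + g = g + P g$)
$U{\left(u \right)} = -1 + 2 u$ ($U{\left(u \right)} = \left(-1 + u\right) + u = -1 + 2 u$)
$Q{\left(Z,D \right)} = - Z$
$\frac{Q{\left(3,-2 \right)}}{U{\left(f{\left(-2,5 \right)} \right)}} = \frac{\left(-1\right) 3}{-1 + 2 \cdot 5 \left(1 - 2\right)} = - \frac{3}{-1 + 2 \cdot 5 \left(-1\right)} = - \frac{3}{-1 + 2 \left(-5\right)} = - \frac{3}{-1 - 10} = - \frac{3}{-11} = \left(-3\right) \left(- \frac{1}{11}\right) = \frac{3}{11}$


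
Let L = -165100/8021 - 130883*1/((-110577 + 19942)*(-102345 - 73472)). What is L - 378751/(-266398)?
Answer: -50188890879464810013/2619225730471132970 ≈ -19.162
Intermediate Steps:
L = -202376787951311/9832002231515 (L = -165100*1/8021 - 130883/((-90635*(-175817))) = -12700/617 - 130883/15935173795 = -202376787951311/9832002231515 ≈ -20.583)
L - 378751/(-266398) = -202376787951311/9832002231515 - 378751/(-266398) = -202376787951311/9832002231515 - 378751*(-1/266398) = -202376787951311/9832002231515 + 378751/266398 = -50188890879464810013/2619225730471132970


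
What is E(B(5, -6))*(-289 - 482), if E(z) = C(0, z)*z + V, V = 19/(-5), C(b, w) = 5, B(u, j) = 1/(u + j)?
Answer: 33924/5 ≈ 6784.8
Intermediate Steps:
B(u, j) = 1/(j + u)
V = -19/5 (V = 19*(-⅕) = -19/5 ≈ -3.8000)
E(z) = -19/5 + 5*z (E(z) = 5*z - 19/5 = -19/5 + 5*z)
E(B(5, -6))*(-289 - 482) = (-19/5 + 5/(-6 + 5))*(-289 - 482) = (-19/5 + 5/(-1))*(-771) = (-19/5 + 5*(-1))*(-771) = (-19/5 - 5)*(-771) = -44/5*(-771) = 33924/5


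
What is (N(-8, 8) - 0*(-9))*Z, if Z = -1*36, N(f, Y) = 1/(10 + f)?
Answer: -18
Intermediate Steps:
Z = -36
(N(-8, 8) - 0*(-9))*Z = (1/(10 - 8) - 0*(-9))*(-36) = (1/2 - 1*0)*(-36) = (1/2 + 0)*(-36) = (1/2)*(-36) = -18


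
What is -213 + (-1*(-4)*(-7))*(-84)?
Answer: 2139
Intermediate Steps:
-213 + (-1*(-4)*(-7))*(-84) = -213 + (4*(-7))*(-84) = -213 - 28*(-84) = -213 + 2352 = 2139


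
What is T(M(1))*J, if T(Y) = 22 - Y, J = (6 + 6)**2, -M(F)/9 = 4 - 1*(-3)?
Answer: 12240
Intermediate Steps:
M(F) = -63 (M(F) = -9*(4 - 1*(-3)) = -9*(4 + 3) = -9*7 = -63)
J = 144 (J = 12**2 = 144)
T(M(1))*J = (22 - 1*(-63))*144 = (22 + 63)*144 = 85*144 = 12240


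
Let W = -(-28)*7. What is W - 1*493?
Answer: -297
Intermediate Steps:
W = 196 (W = -28*(-7) = 196)
W - 1*493 = 196 - 1*493 = 196 - 493 = -297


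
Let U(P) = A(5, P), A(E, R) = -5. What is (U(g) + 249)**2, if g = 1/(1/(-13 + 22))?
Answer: 59536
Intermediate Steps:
g = 9 (g = 1/(1/9) = 9)
U(P) = -5
(U(g) + 249)**2 = (-5 + 249)**2 = 244**2 = 59536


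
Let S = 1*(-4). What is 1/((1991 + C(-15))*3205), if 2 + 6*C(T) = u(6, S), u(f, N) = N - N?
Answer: 3/19140260 ≈ 1.5674e-7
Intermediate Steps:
S = -4
u(f, N) = 0
C(T) = -⅓ (C(T) = -⅓ + (⅙)*0 = -⅓ + 0 = -⅓)
1/((1991 + C(-15))*3205) = 1/((1991 - ⅓)*3205) = (1/3205)/(5972/3) = (3/5972)*(1/3205) = 3/19140260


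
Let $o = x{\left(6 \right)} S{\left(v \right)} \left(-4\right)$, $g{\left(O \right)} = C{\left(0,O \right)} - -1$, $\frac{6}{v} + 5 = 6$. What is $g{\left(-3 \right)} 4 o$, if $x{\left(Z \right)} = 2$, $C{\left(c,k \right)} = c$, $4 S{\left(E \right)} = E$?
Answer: $-48$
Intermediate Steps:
$v = 6$ ($v = \frac{6}{-5 + 6} = \frac{6}{1} = 6 \cdot 1 = 6$)
$S{\left(E \right)} = \frac{E}{4}$
$g{\left(O \right)} = 1$ ($g{\left(O \right)} = 0 - -1 = 0 + 1 = 1$)
$o = -12$ ($o = 2 \cdot \frac{1}{4} \cdot 6 \left(-4\right) = 2 \cdot \frac{3}{2} \left(-4\right) = 3 \left(-4\right) = -12$)
$g{\left(-3 \right)} 4 o = 1 \cdot 4 \left(-12\right) = 4 \left(-12\right) = -48$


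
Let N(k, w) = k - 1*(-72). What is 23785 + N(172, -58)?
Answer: 24029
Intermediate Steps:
N(k, w) = 72 + k (N(k, w) = k + 72 = 72 + k)
23785 + N(172, -58) = 23785 + (72 + 172) = 23785 + 244 = 24029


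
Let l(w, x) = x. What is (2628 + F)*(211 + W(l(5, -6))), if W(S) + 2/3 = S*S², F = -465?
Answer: -12257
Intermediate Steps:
W(S) = -⅔ + S³ (W(S) = -⅔ + S*S² = -⅔ + S³)
(2628 + F)*(211 + W(l(5, -6))) = (2628 - 465)*(211 + (-⅔ + (-6)³)) = 2163*(211 + (-⅔ - 216)) = 2163*(211 - 650/3) = 2163*(-17/3) = -12257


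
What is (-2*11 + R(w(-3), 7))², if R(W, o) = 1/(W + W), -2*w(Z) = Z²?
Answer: 39601/81 ≈ 488.90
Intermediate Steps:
w(Z) = -Z²/2
R(W, o) = 1/(2*W)
(-2*11 + R(w(-3), 7))² = (-2*11 + 1/(2*((-½*(-3)²))))² = (-22 + 1/(2*((-½*9))))² = (-22 + 1/(2*(-9/2)))² = (-22 + (½)*(-2/9))² = (-22 - ⅑)² = (-199/9)² = 39601/81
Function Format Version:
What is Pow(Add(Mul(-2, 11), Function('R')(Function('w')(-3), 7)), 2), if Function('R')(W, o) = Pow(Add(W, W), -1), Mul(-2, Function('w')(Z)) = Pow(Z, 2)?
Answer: Rational(39601, 81) ≈ 488.90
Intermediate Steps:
Function('w')(Z) = Mul(Rational(-1, 2), Pow(Z, 2))
Function('R')(W, o) = Mul(Rational(1, 2), Pow(W, -1)) (Function('R')(W, o) = Pow(Mul(2, W), -1) = Mul(Rational(1, 2), Pow(W, -1)))
Pow(Add(Mul(-2, 11), Function('R')(Function('w')(-3), 7)), 2) = Pow(Add(Mul(-2, 11), Mul(Rational(1, 2), Pow(Mul(Rational(-1, 2), Pow(-3, 2)), -1))), 2) = Pow(Add(-22, Mul(Rational(1, 2), Pow(Mul(Rational(-1, 2), 9), -1))), 2) = Pow(Add(-22, Mul(Rational(1, 2), Pow(Rational(-9, 2), -1))), 2) = Pow(Add(-22, Mul(Rational(1, 2), Rational(-2, 9))), 2) = Pow(Add(-22, Rational(-1, 9)), 2) = Pow(Rational(-199, 9), 2) = Rational(39601, 81)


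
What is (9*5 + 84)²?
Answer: 16641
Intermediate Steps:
(9*5 + 84)² = (45 + 84)² = 129² = 16641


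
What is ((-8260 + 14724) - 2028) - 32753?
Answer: -28317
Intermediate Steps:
((-8260 + 14724) - 2028) - 32753 = (6464 - 2028) - 32753 = 4436 - 32753 = -28317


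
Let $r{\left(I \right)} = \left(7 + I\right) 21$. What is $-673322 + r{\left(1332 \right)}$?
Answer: $-645203$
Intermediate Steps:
$r{\left(I \right)} = 147 + 21 I$
$-673322 + r{\left(1332 \right)} = -673322 + \left(147 + 21 \cdot 1332\right) = -673322 + \left(147 + 27972\right) = -673322 + 28119 = -645203$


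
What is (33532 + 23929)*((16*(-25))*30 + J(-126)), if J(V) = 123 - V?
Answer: -675224211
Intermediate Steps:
(33532 + 23929)*((16*(-25))*30 + J(-126)) = (33532 + 23929)*((16*(-25))*30 + (123 - 1*(-126))) = 57461*(-400*30 + (123 + 126)) = 57461*(-12000 + 249) = 57461*(-11751) = -675224211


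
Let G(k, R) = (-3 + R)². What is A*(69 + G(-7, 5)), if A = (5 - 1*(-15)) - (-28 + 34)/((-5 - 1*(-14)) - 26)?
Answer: 25258/17 ≈ 1485.8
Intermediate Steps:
A = 346/17 (A = (5 + 15) - 6/((-5 + 14) - 26) = 20 - 6/(9 - 26) = 20 - 6/(-17) = 20 - 6*(-1)/17 = 20 - 1*(-6/17) = 20 + 6/17 = 346/17 ≈ 20.353)
A*(69 + G(-7, 5)) = 346*(69 + (-3 + 5)²)/17 = 346*(69 + 2²)/17 = 346*(69 + 4)/17 = (346/17)*73 = 25258/17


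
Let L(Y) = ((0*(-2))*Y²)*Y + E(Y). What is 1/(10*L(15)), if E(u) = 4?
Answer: 1/40 ≈ 0.025000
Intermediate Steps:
L(Y) = 4 (L(Y) = ((0*(-2))*Y²)*Y + 4 = (0*Y²)*Y + 4 = 0*Y + 4 = 0 + 4 = 4)
1/(10*L(15)) = 1/(10*4) = 1/40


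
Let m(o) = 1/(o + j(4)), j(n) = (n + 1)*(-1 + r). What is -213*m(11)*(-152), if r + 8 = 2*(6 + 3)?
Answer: 4047/7 ≈ 578.14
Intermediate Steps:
r = 10 (r = -8 + 2*(6 + 3) = -8 + 2*9 = -8 + 18 = 10)
j(n) = 9 + 9*n (j(n) = (n + 1)*(-1 + 10) = (1 + n)*9 = 9 + 9*n)
m(o) = 1/(45 + o) (m(o) = 1/(o + (9 + 9*4)) = 1/(o + (9 + 36)) = 1/(o + 45) = 1/(45 + o))
-213*m(11)*(-152) = -213/(45 + 11)*(-152) = -213/56*(-152) = 4047/7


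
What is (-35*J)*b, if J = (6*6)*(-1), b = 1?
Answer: 1260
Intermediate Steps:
J = -36 (J = 36*(-1) = -36)
(-35*J)*b = -35*(-36)*1 = 1260*1 = 1260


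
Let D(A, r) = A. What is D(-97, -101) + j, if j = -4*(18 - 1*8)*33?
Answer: -1417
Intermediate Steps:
j = -1320 (j = -4*(18 - 8)*33 = -4*10*33 = -40*33 = -1320)
D(-97, -101) + j = -97 - 1320 = -1417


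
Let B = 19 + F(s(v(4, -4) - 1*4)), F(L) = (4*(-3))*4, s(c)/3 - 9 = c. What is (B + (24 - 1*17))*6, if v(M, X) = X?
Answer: -132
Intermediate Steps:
s(c) = 27 + 3*c
F(L) = -48 (F(L) = -12*4 = -48)
B = -29 (B = 19 - 48 = -29)
(B + (24 - 1*17))*6 = (-29 + (24 - 1*17))*6 = (-29 + (24 - 17))*6 = (-29 + 7)*6 = -22*6 = -132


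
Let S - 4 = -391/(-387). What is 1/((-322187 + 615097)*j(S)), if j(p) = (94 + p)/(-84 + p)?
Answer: -30569/11223432470 ≈ -2.7237e-6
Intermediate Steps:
S = 1939/387 (S = 4 - 391/(-387) = 4 - 391*(-1/387) = 4 + 391/387 = 1939/387 ≈ 5.0103)
j(p) = (94 + p)/(-84 + p)
1/((-322187 + 615097)*j(S)) = 1/((-322187 + 615097)*(((94 + 1939/387)/(-84 + 1939/387)))) = 1/(292910*(((38317/387)/(-30569/387)))) = 1/(292910*((-387/30569*38317/387))) = 1/(292910*(-38317/30569)) = (1/292910)*(-30569/38317) = -30569/11223432470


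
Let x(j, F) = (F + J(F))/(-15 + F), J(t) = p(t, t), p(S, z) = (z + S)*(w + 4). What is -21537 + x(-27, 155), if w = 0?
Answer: -602757/28 ≈ -21527.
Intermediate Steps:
p(S, z) = 4*S + 4*z (p(S, z) = (z + S)*(0 + 4) = (S + z)*4 = 4*S + 4*z)
J(t) = 8*t (J(t) = 4*t + 4*t = 8*t)
x(j, F) = 9*F/(-15 + F) (x(j, F) = (F + 8*F)/(-15 + F) = (9*F)/(-15 + F) = 9*F/(-15 + F))
-21537 + x(-27, 155) = -21537 + 9*155/(-15 + 155) = -21537 + 9*155/140 = -21537 + 9*155*(1/140) = -21537 + 279/28 = -602757/28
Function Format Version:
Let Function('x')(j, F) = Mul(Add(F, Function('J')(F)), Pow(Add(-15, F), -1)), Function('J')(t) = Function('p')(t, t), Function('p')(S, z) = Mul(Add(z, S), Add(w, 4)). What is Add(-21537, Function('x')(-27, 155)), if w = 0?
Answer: Rational(-602757, 28) ≈ -21527.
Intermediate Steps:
Function('p')(S, z) = Add(Mul(4, S), Mul(4, z)) (Function('p')(S, z) = Mul(Add(z, S), Add(0, 4)) = Mul(Add(S, z), 4) = Add(Mul(4, S), Mul(4, z)))
Function('J')(t) = Mul(8, t) (Function('J')(t) = Add(Mul(4, t), Mul(4, t)) = Mul(8, t))
Function('x')(j, F) = Mul(9, F, Pow(Add(-15, F), -1)) (Function('x')(j, F) = Mul(Add(F, Mul(8, F)), Pow(Add(-15, F), -1)) = Mul(Mul(9, F), Pow(Add(-15, F), -1)) = Mul(9, F, Pow(Add(-15, F), -1)))
Add(-21537, Function('x')(-27, 155)) = Add(-21537, Mul(9, 155, Pow(Add(-15, 155), -1))) = Add(-21537, Mul(9, 155, Pow(140, -1))) = Add(-21537, Mul(9, 155, Rational(1, 140))) = Add(-21537, Rational(279, 28)) = Rational(-602757, 28)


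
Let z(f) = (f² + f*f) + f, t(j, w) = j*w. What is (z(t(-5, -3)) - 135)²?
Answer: 108900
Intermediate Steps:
z(f) = f + 2*f² (z(f) = (f² + f²) + f = 2*f² + f = f + 2*f²)
(z(t(-5, -3)) - 135)² = ((-5*(-3))*(1 + 2*(-5*(-3))) - 135)² = (15*(1 + 2*15) - 135)² = (15*(1 + 30) - 135)² = (15*31 - 135)² = (465 - 135)² = 330² = 108900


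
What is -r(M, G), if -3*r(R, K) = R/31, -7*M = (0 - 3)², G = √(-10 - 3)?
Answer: -3/217 ≈ -0.013825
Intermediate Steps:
G = I*√13 (G = √(-13) = I*√13 ≈ 3.6056*I)
M = -9/7 (M = -(0 - 3)²/7 = -⅐*(-3)² = -⅐*9 = -9/7 ≈ -1.2857)
r(R, K) = -R/93 (r(R, K) = -R/(3*31) = -R/93)
-r(M, G) = -(-1)*(-9)/(93*7) = -1*3/217 = -3/217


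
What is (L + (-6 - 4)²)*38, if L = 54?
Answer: 5852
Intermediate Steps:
(L + (-6 - 4)²)*38 = (54 + (-6 - 4)²)*38 = (54 + (-10)²)*38 = (54 + 100)*38 = 154*38 = 5852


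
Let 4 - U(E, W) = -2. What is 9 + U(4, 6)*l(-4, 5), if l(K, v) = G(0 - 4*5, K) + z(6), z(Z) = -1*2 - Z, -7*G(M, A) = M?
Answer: -153/7 ≈ -21.857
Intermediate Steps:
U(E, W) = 6 (U(E, W) = 4 - 1*(-2) = 4 + 2 = 6)
G(M, A) = -M/7
z(Z) = -2 - Z
l(K, v) = -36/7 (l(K, v) = -(0 - 4*5)/7 + (-2 - 1*6) = -(0 - 20)/7 + (-2 - 6) = -⅐*(-20) - 8 = 20/7 - 8 = -36/7)
9 + U(4, 6)*l(-4, 5) = 9 + 6*(-36/7) = 9 - 216/7 = -153/7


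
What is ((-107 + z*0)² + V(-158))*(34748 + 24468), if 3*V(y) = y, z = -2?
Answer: 2024535824/3 ≈ 6.7485e+8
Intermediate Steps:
V(y) = y/3
((-107 + z*0)² + V(-158))*(34748 + 24468) = ((-107 - 2*0)² + (⅓)*(-158))*(34748 + 24468) = ((-107 + 0)² - 158/3)*59216 = ((-107)² - 158/3)*59216 = (11449 - 158/3)*59216 = (34189/3)*59216 = 2024535824/3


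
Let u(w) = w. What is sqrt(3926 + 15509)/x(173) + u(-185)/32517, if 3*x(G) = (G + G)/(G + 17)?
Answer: -185/32517 + 3705*sqrt(115)/173 ≈ 229.66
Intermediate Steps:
x(G) = 2*G/(3*(17 + G)) (x(G) = ((G + G)/(G + 17))/3 = ((2*G)/(17 + G))/3 = (2*G/(17 + G))/3 = 2*G/(3*(17 + G)))
sqrt(3926 + 15509)/x(173) + u(-185)/32517 = sqrt(3926 + 15509)/(((2/3)*173/(17 + 173))) - 185/32517 = sqrt(19435)/(((2/3)*173/190)) - 185*1/32517 = (13*sqrt(115))/(((2/3)*173*(1/190))) - 185/32517 = (13*sqrt(115))/(173/285) - 185/32517 = (13*sqrt(115))*(285/173) - 185/32517 = 3705*sqrt(115)/173 - 185/32517 = -185/32517 + 3705*sqrt(115)/173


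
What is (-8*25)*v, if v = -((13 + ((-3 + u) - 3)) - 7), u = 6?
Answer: 1200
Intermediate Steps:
v = -6 (v = -((13 + ((-3 + 6) - 3)) - 7) = -((13 + (3 - 3)) - 7) = -((13 + 0) - 7) = -(13 - 7) = -1*6 = -6)
(-8*25)*v = -8*25*(-6) = -200*(-6) = 1200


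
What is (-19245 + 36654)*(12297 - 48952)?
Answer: -638126895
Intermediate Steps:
(-19245 + 36654)*(12297 - 48952) = 17409*(-36655) = -638126895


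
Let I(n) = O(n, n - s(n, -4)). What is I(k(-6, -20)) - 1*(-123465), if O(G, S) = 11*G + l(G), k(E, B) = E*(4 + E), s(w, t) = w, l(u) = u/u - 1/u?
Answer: 1483175/12 ≈ 1.2360e+5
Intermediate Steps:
l(u) = 1 - 1/u
O(G, S) = 11*G + (-1 + G)/G
I(n) = 1 - 1/n + 11*n
I(k(-6, -20)) - 1*(-123465) = (1 - 1/((-6*(4 - 6))) + 11*(-6*(4 - 6))) - 1*(-123465) = (1 - 1/((-6*(-2))) + 11*(-6*(-2))) + 123465 = (1 - 1/12 + 11*12) + 123465 = (1 - 1*1/12 + 132) + 123465 = (1 - 1/12 + 132) + 123465 = 1595/12 + 123465 = 1483175/12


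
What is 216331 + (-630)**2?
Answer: 613231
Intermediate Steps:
216331 + (-630)**2 = 216331 + 396900 = 613231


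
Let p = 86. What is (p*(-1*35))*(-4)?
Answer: 12040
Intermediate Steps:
(p*(-1*35))*(-4) = (86*(-1*35))*(-4) = (86*(-35))*(-4) = -3010*(-4) = 12040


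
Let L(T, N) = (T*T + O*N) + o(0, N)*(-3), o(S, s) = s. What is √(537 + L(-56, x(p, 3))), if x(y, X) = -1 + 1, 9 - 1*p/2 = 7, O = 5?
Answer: √3673 ≈ 60.605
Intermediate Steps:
p = 4 (p = 18 - 2*7 = 18 - 14 = 4)
x(y, X) = 0
L(T, N) = T² + 2*N (L(T, N) = (T*T + 5*N) + N*(-3) = (T² + 5*N) - 3*N = T² + 2*N)
√(537 + L(-56, x(p, 3))) = √(537 + ((-56)² + 2*0)) = √(537 + (3136 + 0)) = √(537 + 3136) = √3673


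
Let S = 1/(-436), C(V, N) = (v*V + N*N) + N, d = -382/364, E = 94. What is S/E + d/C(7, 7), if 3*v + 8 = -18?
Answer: 5870321/26106808 ≈ 0.22486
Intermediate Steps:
v = -26/3 (v = -8/3 + (1/3)*(-18) = -8/3 - 6 = -26/3 ≈ -8.6667)
d = -191/182 (d = -382*1/364 = -191/182 ≈ -1.0494)
C(V, N) = N + N**2 - 26*V/3 (C(V, N) = (-26*V/3 + N*N) + N = (-26*V/3 + N**2) + N = (N**2 - 26*V/3) + N = N + N**2 - 26*V/3)
S = -1/436 ≈ -0.0022936
S/E + d/C(7, 7) = -1/436/94 - 191/(182*(7 + 7**2 - 26/3*7)) = -1/436*1/94 - 191/(182*(7 + 49 - 182/3)) = -1/40984 - 191/(182*(-14/3)) = -1/40984 - 191/182*(-3/14) = -1/40984 + 573/2548 = 5870321/26106808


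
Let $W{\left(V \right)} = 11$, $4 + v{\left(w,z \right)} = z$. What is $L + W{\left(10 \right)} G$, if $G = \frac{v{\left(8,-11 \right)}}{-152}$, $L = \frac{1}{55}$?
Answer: $\frac{9227}{8360} \approx 1.1037$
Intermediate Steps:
$v{\left(w,z \right)} = -4 + z$
$L = \frac{1}{55} \approx 0.018182$
$G = \frac{15}{152}$ ($G = \frac{-4 - 11}{-152} = \left(-15\right) \left(- \frac{1}{152}\right) = \frac{15}{152} \approx 0.098684$)
$L + W{\left(10 \right)} G = \frac{1}{55} + 11 \cdot \frac{15}{152} = \frac{1}{55} + \frac{165}{152} = \frac{9227}{8360}$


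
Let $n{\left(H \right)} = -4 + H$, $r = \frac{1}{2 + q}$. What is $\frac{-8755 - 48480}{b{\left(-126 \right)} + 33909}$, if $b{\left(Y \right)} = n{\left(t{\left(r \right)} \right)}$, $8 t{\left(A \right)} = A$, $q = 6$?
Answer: $- \frac{3663040}{2169921} \approx -1.6881$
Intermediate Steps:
$r = \frac{1}{8}$ ($r = \frac{1}{2 + 6} = \frac{1}{8} \approx 0.125$)
$t{\left(A \right)} = \frac{A}{8}$
$b{\left(Y \right)} = - \frac{255}{64}$ ($b{\left(Y \right)} = -4 + \frac{1}{8} \cdot \frac{1}{8} = -4 + \frac{1}{64} = - \frac{255}{64}$)
$\frac{-8755 - 48480}{b{\left(-126 \right)} + 33909} = \frac{-8755 - 48480}{- \frac{255}{64} + 33909} = - \frac{57235}{\frac{2169921}{64}} = \left(-57235\right) \frac{64}{2169921} = - \frac{3663040}{2169921}$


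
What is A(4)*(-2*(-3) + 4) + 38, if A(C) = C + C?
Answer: 118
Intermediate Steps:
A(C) = 2*C
A(4)*(-2*(-3) + 4) + 38 = (2*4)*(-2*(-3) + 4) + 38 = 8*(6 + 4) + 38 = 8*10 + 38 = 80 + 38 = 118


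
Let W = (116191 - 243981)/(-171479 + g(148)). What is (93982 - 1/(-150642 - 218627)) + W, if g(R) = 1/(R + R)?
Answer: 1761544511435935457/18743275770627 ≈ 93983.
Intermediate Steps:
g(R) = 1/(2*R)
W = 37825840/50757783 (W = (116191 - 243981)/(-171479 + (1/2)/148) = -127790/(-171479 + (1/2)*(1/148)) = -127790/(-171479 + 1/296) = -127790/(-50757783/296) = -127790*(-296/50757783) = 37825840/50757783 ≈ 0.74522)
(93982 - 1/(-150642 - 218627)) + W = (93982 - 1/(-150642 - 218627)) + 37825840/50757783 = (93982 - 1/(-369269)) + 37825840/50757783 = (93982 - 1*(-1/369269)) + 37825840/50757783 = (93982 + 1/369269) + 37825840/50757783 = 34704639159/369269 + 37825840/50757783 = 1761544511435935457/18743275770627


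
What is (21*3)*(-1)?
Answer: -63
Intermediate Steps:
(21*3)*(-1) = 63*(-1) = -63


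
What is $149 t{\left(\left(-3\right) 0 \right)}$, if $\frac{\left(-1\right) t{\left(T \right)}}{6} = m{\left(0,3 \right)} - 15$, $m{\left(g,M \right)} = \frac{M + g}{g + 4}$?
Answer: $\frac{25479}{2} \approx 12740.0$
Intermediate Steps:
$m{\left(g,M \right)} = \frac{M + g}{4 + g}$
$t{\left(T \right)} = \frac{171}{2}$ ($t{\left(T \right)} = - 6 \left(\frac{3 + 0}{4 + 0} - 15\right) = - 6 \left(\frac{1}{4} \cdot 3 - 15\right) = - 6 \left(\frac{3}{4} - 15\right) = \left(-6\right) \left(- \frac{57}{4}\right) = \frac{171}{2}$)
$149 t{\left(\left(-3\right) 0 \right)} = 149 \cdot \frac{171}{2} = \frac{25479}{2}$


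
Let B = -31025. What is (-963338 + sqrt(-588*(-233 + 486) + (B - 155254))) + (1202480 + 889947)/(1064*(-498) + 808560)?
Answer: -268468648117/278688 + 3*I*sqrt(37227) ≈ -9.6333e+5 + 578.83*I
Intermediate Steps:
(-963338 + sqrt(-588*(-233 + 486) + (B - 155254))) + (1202480 + 889947)/(1064*(-498) + 808560) = (-963338 + sqrt(-588*(-233 + 486) + (-31025 - 155254))) + (1202480 + 889947)/(1064*(-498) + 808560) = (-963338 + sqrt(-588*253 - 186279)) + 2092427/(-529872 + 808560) = (-963338 + sqrt(-148764 - 186279)) + 2092427/278688 = (-963338 + sqrt(-335043)) + 2092427*(1/278688) = (-963338 + 3*I*sqrt(37227)) + 2092427/278688 = -268468648117/278688 + 3*I*sqrt(37227)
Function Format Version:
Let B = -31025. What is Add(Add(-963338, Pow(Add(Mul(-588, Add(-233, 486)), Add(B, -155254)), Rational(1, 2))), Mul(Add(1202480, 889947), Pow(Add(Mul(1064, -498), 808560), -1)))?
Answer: Add(Rational(-268468648117, 278688), Mul(3, I, Pow(37227, Rational(1, 2)))) ≈ Add(-9.6333e+5, Mul(578.83, I))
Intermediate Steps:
Add(Add(-963338, Pow(Add(Mul(-588, Add(-233, 486)), Add(B, -155254)), Rational(1, 2))), Mul(Add(1202480, 889947), Pow(Add(Mul(1064, -498), 808560), -1))) = Add(Add(-963338, Pow(Add(Mul(-588, Add(-233, 486)), Add(-31025, -155254)), Rational(1, 2))), Mul(Add(1202480, 889947), Pow(Add(Mul(1064, -498), 808560), -1))) = Add(Add(-963338, Pow(Add(Mul(-588, 253), -186279), Rational(1, 2))), Mul(2092427, Pow(Add(-529872, 808560), -1))) = Add(Add(-963338, Pow(Add(-148764, -186279), Rational(1, 2))), Mul(2092427, Pow(278688, -1))) = Add(Add(-963338, Pow(-335043, Rational(1, 2))), Mul(2092427, Rational(1, 278688))) = Add(Add(-963338, Mul(3, I, Pow(37227, Rational(1, 2)))), Rational(2092427, 278688)) = Add(Rational(-268468648117, 278688), Mul(3, I, Pow(37227, Rational(1, 2))))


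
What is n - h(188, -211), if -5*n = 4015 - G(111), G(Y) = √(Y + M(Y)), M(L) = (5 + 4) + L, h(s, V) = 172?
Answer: -975 + √231/5 ≈ -971.96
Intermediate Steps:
M(L) = 9 + L
G(Y) = √(9 + 2*Y) (G(Y) = √(Y + (9 + Y)) = √(9 + 2*Y))
n = -803 + √231/5 (n = -(4015 - √(9 + 2*111))/5 = -(4015 - √(9 + 222))/5 = -(4015 - √231)/5 = -803 + √231/5 ≈ -799.96)
n - h(188, -211) = (-803 + √231/5) - 1*172 = (-803 + √231/5) - 172 = -975 + √231/5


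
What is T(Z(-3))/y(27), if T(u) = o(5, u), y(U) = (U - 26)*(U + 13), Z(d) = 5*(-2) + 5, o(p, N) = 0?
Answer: 0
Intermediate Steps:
Z(d) = -5 (Z(d) = -10 + 5 = -5)
y(U) = (-26 + U)*(13 + U)
T(u) = 0
T(Z(-3))/y(27) = 0/(-338 + 27² - 13*27) = 0/(-338 + 729 - 351) = 0/40 = 0*(1/40) = 0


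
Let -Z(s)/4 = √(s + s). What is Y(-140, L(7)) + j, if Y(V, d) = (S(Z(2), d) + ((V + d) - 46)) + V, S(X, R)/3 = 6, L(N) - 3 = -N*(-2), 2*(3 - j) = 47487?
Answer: -48063/2 ≈ -24032.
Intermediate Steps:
j = -47481/2 (j = 3 - ½*47487 = 3 - 47487/2 = -47481/2 ≈ -23741.)
L(N) = 3 + 2*N (L(N) = 3 - N*(-2) = 3 + 2*N)
Z(s) = -4*√2*√s (Z(s) = -4*√(s + s) = -4*√2*√s)
S(X, R) = 18 (S(X, R) = 3*6 = 18)
Y(V, d) = -28 + d + 2*V (Y(V, d) = (18 + ((V + d) - 46)) + V = (18 + (-46 + V + d)) + V = (-28 + V + d) + V = -28 + d + 2*V)
Y(-140, L(7)) + j = (-28 + (3 + 2*7) + 2*(-140)) - 47481/2 = (-28 + (3 + 14) - 280) - 47481/2 = (-28 + 17 - 280) - 47481/2 = -291 - 47481/2 = -48063/2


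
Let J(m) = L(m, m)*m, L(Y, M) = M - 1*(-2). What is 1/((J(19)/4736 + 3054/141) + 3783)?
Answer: 222592/846905537 ≈ 0.00026283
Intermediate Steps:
L(Y, M) = 2 + M (L(Y, M) = M + 2 = 2 + M)
J(m) = m*(2 + m) (J(m) = (2 + m)*m = m*(2 + m))
1/((J(19)/4736 + 3054/141) + 3783) = 1/(((19*(2 + 19))/4736 + 3054/141) + 3783) = 1/(((19*21)*(1/4736) + 3054*(1/141)) + 3783) = 1/((399*(1/4736) + 1018/47) + 3783) = 1/((399/4736 + 1018/47) + 3783) = 1/(4840001/222592 + 3783) = 1/(846905537/222592) = 222592/846905537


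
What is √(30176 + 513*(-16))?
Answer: 4*√1373 ≈ 148.22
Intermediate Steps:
√(30176 + 513*(-16)) = √(30176 - 8208) = √21968 = 4*√1373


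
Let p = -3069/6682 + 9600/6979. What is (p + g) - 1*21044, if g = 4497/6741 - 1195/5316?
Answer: -39869486160576611/1894699689324 ≈ -21043.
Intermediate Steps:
g = 1761173/3981684 (g = 4497*(1/6741) - 1195*1/5316 = 1499/2247 - 1195/5316 = 1761173/3981684 ≈ 0.44232)
p = 42728649/46633678 (p = -3069*1/6682 + 9600*(1/6979) = -3069/6682 + 9600/6979 = 42728649/46633678 ≈ 0.91626)
(p + g) - 1*21044 = (42728649/46633678 + 1761173/3981684) - 1*21044 = 2574101557645/1894699689324 - 21044 = -39869486160576611/1894699689324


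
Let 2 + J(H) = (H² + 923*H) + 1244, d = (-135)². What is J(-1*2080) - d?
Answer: 2389577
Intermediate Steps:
d = 18225
J(H) = 1242 + H² + 923*H (J(H) = -2 + ((H² + 923*H) + 1244) = -2 + (1244 + H² + 923*H) = 1242 + H² + 923*H)
J(-1*2080) - d = (1242 + (-1*2080)² + 923*(-1*2080)) - 1*18225 = (1242 + (-2080)² + 923*(-2080)) - 18225 = (1242 + 4326400 - 1919840) - 18225 = 2407802 - 18225 = 2389577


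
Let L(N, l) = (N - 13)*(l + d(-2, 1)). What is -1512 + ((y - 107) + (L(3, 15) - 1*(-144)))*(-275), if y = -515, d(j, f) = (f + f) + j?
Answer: 171188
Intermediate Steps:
d(j, f) = j + 2*f (d(j, f) = 2*f + j = j + 2*f)
L(N, l) = l*(-13 + N) (L(N, l) = (N - 13)*(l + (-2 + 2*1)) = (-13 + N)*(l + (-2 + 2)) = (-13 + N)*(l + 0) = (-13 + N)*l = l*(-13 + N))
-1512 + ((y - 107) + (L(3, 15) - 1*(-144)))*(-275) = -1512 + ((-515 - 107) + (15*(-13 + 3) - 1*(-144)))*(-275) = -1512 + (-622 + (15*(-10) + 144))*(-275) = -1512 + (-622 + (-150 + 144))*(-275) = -1512 + (-622 - 6)*(-275) = -1512 - 628*(-275) = -1512 + 172700 = 171188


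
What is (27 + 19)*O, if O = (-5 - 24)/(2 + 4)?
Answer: -667/3 ≈ -222.33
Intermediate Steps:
O = -29/6 ≈ -4.8333
(27 + 19)*O = (27 + 19)*(-29/6) = 46*(-29/6) = -667/3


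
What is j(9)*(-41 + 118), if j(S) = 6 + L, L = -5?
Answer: 77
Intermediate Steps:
j(S) = 1 (j(S) = 6 - 5 = 1)
j(9)*(-41 + 118) = 1*(-41 + 118) = 1*77 = 77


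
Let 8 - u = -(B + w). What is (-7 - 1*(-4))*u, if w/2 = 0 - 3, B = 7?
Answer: -27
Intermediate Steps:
w = -6 (w = 2*(0 - 3) = 2*(-3) = -6)
u = 9 (u = 8 - (-1)*(7 - 6) = 8 - (-1) = 8 - 1*(-1) = 8 + 1 = 9)
(-7 - 1*(-4))*u = (-7 - 1*(-4))*9 = (-7 + 4)*9 = -3*9 = -27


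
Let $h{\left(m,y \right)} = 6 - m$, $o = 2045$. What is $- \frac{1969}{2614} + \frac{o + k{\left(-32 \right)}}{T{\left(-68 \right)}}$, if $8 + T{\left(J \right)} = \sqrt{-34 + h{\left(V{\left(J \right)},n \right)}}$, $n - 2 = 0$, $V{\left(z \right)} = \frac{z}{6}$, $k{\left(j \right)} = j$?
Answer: $- \frac{5762003}{28754} - \frac{915 i \sqrt{6}}{22} \approx -200.39 - 101.88 i$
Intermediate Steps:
$V{\left(z \right)} = \frac{z}{6}$ ($V{\left(z \right)} = z \frac{1}{6} = \frac{z}{6}$)
$n = 2$ ($n = 2 + 0 = 2$)
$T{\left(J \right)} = -8 + \sqrt{-28 - \frac{J}{6}}$ ($T{\left(J \right)} = -8 + \sqrt{-34 - \left(-6 + \frac{J}{6}\right)} = -8 + \sqrt{-28 - \frac{J}{6}}$)
$- \frac{1969}{2614} + \frac{o + k{\left(-32 \right)}}{T{\left(-68 \right)}} = - \frac{1969}{2614} + \frac{2045 - 32}{-8 + \frac{\sqrt{-1008 - -408}}{6}} = \left(-1969\right) \frac{1}{2614} + \frac{2013}{-8 + \frac{\sqrt{-1008 + 408}}{6}} = - \frac{1969}{2614} + \frac{2013}{-8 + \frac{\sqrt{-600}}{6}} = - \frac{1969}{2614} + \frac{2013}{-8 + \frac{10 i \sqrt{6}}{6}} = - \frac{1969}{2614} + \frac{2013}{-8 + \frac{5 i \sqrt{6}}{3}}$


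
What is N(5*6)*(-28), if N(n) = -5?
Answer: 140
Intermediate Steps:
N(5*6)*(-28) = -5*(-28) = 140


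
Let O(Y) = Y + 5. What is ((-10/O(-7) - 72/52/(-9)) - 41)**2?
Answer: 217156/169 ≈ 1284.9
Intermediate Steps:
O(Y) = 5 + Y
((-10/O(-7) - 72/52/(-9)) - 41)**2 = ((-10/(5 - 7) - 72/52/(-9)) - 41)**2 = ((-10/(-2) - 72*1/52*(-1/9)) - 41)**2 = ((-10*(-1/2) - 18/13*(-1/9)) - 41)**2 = ((5 + 2/13) - 41)**2 = (67/13 - 41)**2 = (-466/13)**2 = 217156/169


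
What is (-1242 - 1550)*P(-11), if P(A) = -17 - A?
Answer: 16752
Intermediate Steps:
(-1242 - 1550)*P(-11) = (-1242 - 1550)*(-17 - 1*(-11)) = -2792*(-17 + 11) = -2792*(-6) = 16752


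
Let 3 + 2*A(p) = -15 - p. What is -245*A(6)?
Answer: 2940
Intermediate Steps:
A(p) = -9 - p/2 (A(p) = -3/2 + (-15 - p)/2 = -3/2 + (-15/2 - p/2) = -9 - p/2)
-245*A(6) = -245*(-9 - ½*6) = -245*(-9 - 3) = -245*(-12) = 2940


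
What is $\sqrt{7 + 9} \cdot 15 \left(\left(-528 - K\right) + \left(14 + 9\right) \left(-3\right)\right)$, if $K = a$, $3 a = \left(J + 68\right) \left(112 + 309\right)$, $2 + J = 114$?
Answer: $-1551420$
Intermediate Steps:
$J = 112$ ($J = -2 + 114 = 112$)
$a = 25260$ ($a = \frac{\left(112 + 68\right) \left(112 + 309\right)}{3} = \frac{180 \cdot 421}{3} = \frac{1}{3} \cdot 75780 = 25260$)
$K = 25260$
$\sqrt{7 + 9} \cdot 15 \left(\left(-528 - K\right) + \left(14 + 9\right) \left(-3\right)\right) = \sqrt{7 + 9} \cdot 15 \left(\left(-528 - 25260\right) + \left(14 + 9\right) \left(-3\right)\right) = \sqrt{16} \cdot 15 \left(\left(-528 - 25260\right) + 23 \left(-3\right)\right) = 4 \cdot 15 \left(-25788 - 69\right) = 60 \left(-25857\right) = -1551420$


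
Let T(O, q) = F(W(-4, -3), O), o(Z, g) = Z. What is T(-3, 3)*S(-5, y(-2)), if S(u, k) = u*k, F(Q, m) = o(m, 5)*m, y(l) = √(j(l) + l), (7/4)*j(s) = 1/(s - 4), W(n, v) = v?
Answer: -30*I*√231/7 ≈ -65.137*I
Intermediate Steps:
j(s) = 4/(7*(-4 + s)) (j(s) = 4/(7*(s - 4)) = 4/(7*(-4 + s)))
y(l) = √(l + 4/(7*(-4 + l))) (y(l) = √(4/(7*(-4 + l)) + l) = √(l + 4/(7*(-4 + l))))
F(Q, m) = m² (F(Q, m) = m*m = m²)
S(u, k) = k*u
T(O, q) = O²
T(-3, 3)*S(-5, y(-2)) = (-3)²*((√7*√(4/(-4 - 2) + 7*(-2))/7)*(-5)) = 9*((√7*√(4/(-6) - 14)/7)*(-5)) = 9*((√7*√(4*(-⅙) - 14)/7)*(-5)) = 9*((√7*√(-⅔ - 14)/7)*(-5)) = 9*((√7*√(-44/3)/7)*(-5)) = 9*((√7*(2*I*√33/3)/7)*(-5)) = 9*((2*I*√231/21)*(-5)) = 9*(-10*I*√231/21) = -30*I*√231/7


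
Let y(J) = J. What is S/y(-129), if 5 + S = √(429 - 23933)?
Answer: 5/129 - 4*I*√1469/129 ≈ 0.03876 - 1.1884*I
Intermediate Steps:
S = -5 + 4*I*√1469 (S = -5 + √(429 - 23933) = -5 + √(-23504) = -5 + 4*I*√1469 ≈ -5.0 + 153.31*I)
S/y(-129) = (-5 + 4*I*√1469)/(-129) = (-5 + 4*I*√1469)*(-1/129) = 5/129 - 4*I*√1469/129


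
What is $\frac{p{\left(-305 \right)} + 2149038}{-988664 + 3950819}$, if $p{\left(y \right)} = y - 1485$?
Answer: $\frac{2147248}{2962155} \approx 0.72489$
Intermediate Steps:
$p{\left(y \right)} = -1485 + y$
$\frac{p{\left(-305 \right)} + 2149038}{-988664 + 3950819} = \frac{\left(-1485 - 305\right) + 2149038}{-988664 + 3950819} = \frac{-1790 + 2149038}{2962155} = 2147248 \cdot \frac{1}{2962155} = \frac{2147248}{2962155}$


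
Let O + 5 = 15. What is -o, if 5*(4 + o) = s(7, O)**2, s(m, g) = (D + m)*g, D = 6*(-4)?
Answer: -5776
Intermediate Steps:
O = 10 (O = -5 + 15 = 10)
D = -24
s(m, g) = g*(-24 + m) (s(m, g) = (-24 + m)*g = g*(-24 + m))
o = 5776 (o = -4 + (10*(-24 + 7))**2/5 = -4 + (10*(-17))**2/5 = -4 + (1/5)*(-170)**2 = -4 + (1/5)*28900 = -4 + 5780 = 5776)
-o = -1*5776 = -5776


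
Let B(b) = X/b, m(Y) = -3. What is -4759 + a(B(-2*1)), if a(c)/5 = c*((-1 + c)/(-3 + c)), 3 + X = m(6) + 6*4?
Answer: -9593/2 ≈ -4796.5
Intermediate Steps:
X = 18 (X = -3 + (-3 + 6*4) = -3 + (-3 + 24) = -3 + 21 = 18)
B(b) = 18/b
a(c) = 5*c*(-1 + c)/(-3 + c) (a(c) = 5*(c*((-1 + c)/(-3 + c))) = 5*(c*(-1 + c)/(-3 + c)) = 5*c*(-1 + c)/(-3 + c))
-4759 + a(B(-2*1)) = -4759 + 5*(18/((-2*1)))*(-1 + 18/((-2*1)))/(-3 + 18/((-2*1))) = -4759 + 5*(18/(-2))*(-1 + 18/(-2))/(-3 + 18/(-2)) = -4759 + 5*(18*(-½))*(-1 + 18*(-½))/(-3 + 18*(-½)) = -4759 + 5*(-9)*(-1 - 9)/(-3 - 9) = -4759 + 5*(-9)*(-10)/(-12) = -4759 + 5*(-9)*(-1/12)*(-10) = -4759 - 75/2 = -9593/2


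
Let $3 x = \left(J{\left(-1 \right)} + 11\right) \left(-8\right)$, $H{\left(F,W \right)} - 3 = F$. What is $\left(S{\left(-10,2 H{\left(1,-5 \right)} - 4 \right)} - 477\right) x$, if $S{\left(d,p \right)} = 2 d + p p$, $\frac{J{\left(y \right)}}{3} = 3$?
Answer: $\frac{76960}{3} \approx 25653.0$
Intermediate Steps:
$H{\left(F,W \right)} = 3 + F$
$J{\left(y \right)} = 9$ ($J{\left(y \right)} = 3 \cdot 3 = 9$)
$x = - \frac{160}{3}$ ($x = \frac{\left(9 + 11\right) \left(-8\right)}{3} = \frac{20 \left(-8\right)}{3} = \frac{1}{3} \left(-160\right) = - \frac{160}{3} \approx -53.333$)
$S{\left(d,p \right)} = p^{2} + 2 d$ ($S{\left(d,p \right)} = 2 d + p^{2} = p^{2} + 2 d$)
$\left(S{\left(-10,2 H{\left(1,-5 \right)} - 4 \right)} - 477\right) x = \left(\left(\left(2 \left(3 + 1\right) - 4\right)^{2} + 2 \left(-10\right)\right) - 477\right) \left(- \frac{160}{3}\right) = \left(\left(\left(2 \cdot 4 - 4\right)^{2} - 20\right) - 477\right) \left(- \frac{160}{3}\right) = \left(\left(\left(8 - 4\right)^{2} - 20\right) - 477\right) \left(- \frac{160}{3}\right) = \left(\left(4^{2} - 20\right) - 477\right) \left(- \frac{160}{3}\right) = \left(\left(16 - 20\right) - 477\right) \left(- \frac{160}{3}\right) = \left(-4 - 477\right) \left(- \frac{160}{3}\right) = \left(-481\right) \left(- \frac{160}{3}\right) = \frac{76960}{3}$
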